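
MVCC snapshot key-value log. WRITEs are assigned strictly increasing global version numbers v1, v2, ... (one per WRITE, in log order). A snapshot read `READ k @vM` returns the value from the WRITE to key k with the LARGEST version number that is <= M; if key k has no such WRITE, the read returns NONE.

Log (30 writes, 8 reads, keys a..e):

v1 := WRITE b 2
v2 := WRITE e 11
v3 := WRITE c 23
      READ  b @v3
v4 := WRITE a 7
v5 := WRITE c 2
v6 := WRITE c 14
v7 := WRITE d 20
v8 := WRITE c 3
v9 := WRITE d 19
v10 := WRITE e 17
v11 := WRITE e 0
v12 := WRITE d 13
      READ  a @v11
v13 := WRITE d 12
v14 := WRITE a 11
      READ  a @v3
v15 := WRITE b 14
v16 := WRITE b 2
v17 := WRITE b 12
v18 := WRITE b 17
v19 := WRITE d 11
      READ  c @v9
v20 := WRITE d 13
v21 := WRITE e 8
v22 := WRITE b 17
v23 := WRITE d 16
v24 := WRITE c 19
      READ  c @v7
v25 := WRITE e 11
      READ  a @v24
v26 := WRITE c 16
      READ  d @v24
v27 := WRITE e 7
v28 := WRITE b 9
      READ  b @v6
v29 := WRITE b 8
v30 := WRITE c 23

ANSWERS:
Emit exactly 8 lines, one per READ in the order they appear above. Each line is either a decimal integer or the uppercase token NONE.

Answer: 2
7
NONE
3
14
11
16
2

Derivation:
v1: WRITE b=2  (b history now [(1, 2)])
v2: WRITE e=11  (e history now [(2, 11)])
v3: WRITE c=23  (c history now [(3, 23)])
READ b @v3: history=[(1, 2)] -> pick v1 -> 2
v4: WRITE a=7  (a history now [(4, 7)])
v5: WRITE c=2  (c history now [(3, 23), (5, 2)])
v6: WRITE c=14  (c history now [(3, 23), (5, 2), (6, 14)])
v7: WRITE d=20  (d history now [(7, 20)])
v8: WRITE c=3  (c history now [(3, 23), (5, 2), (6, 14), (8, 3)])
v9: WRITE d=19  (d history now [(7, 20), (9, 19)])
v10: WRITE e=17  (e history now [(2, 11), (10, 17)])
v11: WRITE e=0  (e history now [(2, 11), (10, 17), (11, 0)])
v12: WRITE d=13  (d history now [(7, 20), (9, 19), (12, 13)])
READ a @v11: history=[(4, 7)] -> pick v4 -> 7
v13: WRITE d=12  (d history now [(7, 20), (9, 19), (12, 13), (13, 12)])
v14: WRITE a=11  (a history now [(4, 7), (14, 11)])
READ a @v3: history=[(4, 7), (14, 11)] -> no version <= 3 -> NONE
v15: WRITE b=14  (b history now [(1, 2), (15, 14)])
v16: WRITE b=2  (b history now [(1, 2), (15, 14), (16, 2)])
v17: WRITE b=12  (b history now [(1, 2), (15, 14), (16, 2), (17, 12)])
v18: WRITE b=17  (b history now [(1, 2), (15, 14), (16, 2), (17, 12), (18, 17)])
v19: WRITE d=11  (d history now [(7, 20), (9, 19), (12, 13), (13, 12), (19, 11)])
READ c @v9: history=[(3, 23), (5, 2), (6, 14), (8, 3)] -> pick v8 -> 3
v20: WRITE d=13  (d history now [(7, 20), (9, 19), (12, 13), (13, 12), (19, 11), (20, 13)])
v21: WRITE e=8  (e history now [(2, 11), (10, 17), (11, 0), (21, 8)])
v22: WRITE b=17  (b history now [(1, 2), (15, 14), (16, 2), (17, 12), (18, 17), (22, 17)])
v23: WRITE d=16  (d history now [(7, 20), (9, 19), (12, 13), (13, 12), (19, 11), (20, 13), (23, 16)])
v24: WRITE c=19  (c history now [(3, 23), (5, 2), (6, 14), (8, 3), (24, 19)])
READ c @v7: history=[(3, 23), (5, 2), (6, 14), (8, 3), (24, 19)] -> pick v6 -> 14
v25: WRITE e=11  (e history now [(2, 11), (10, 17), (11, 0), (21, 8), (25, 11)])
READ a @v24: history=[(4, 7), (14, 11)] -> pick v14 -> 11
v26: WRITE c=16  (c history now [(3, 23), (5, 2), (6, 14), (8, 3), (24, 19), (26, 16)])
READ d @v24: history=[(7, 20), (9, 19), (12, 13), (13, 12), (19, 11), (20, 13), (23, 16)] -> pick v23 -> 16
v27: WRITE e=7  (e history now [(2, 11), (10, 17), (11, 0), (21, 8), (25, 11), (27, 7)])
v28: WRITE b=9  (b history now [(1, 2), (15, 14), (16, 2), (17, 12), (18, 17), (22, 17), (28, 9)])
READ b @v6: history=[(1, 2), (15, 14), (16, 2), (17, 12), (18, 17), (22, 17), (28, 9)] -> pick v1 -> 2
v29: WRITE b=8  (b history now [(1, 2), (15, 14), (16, 2), (17, 12), (18, 17), (22, 17), (28, 9), (29, 8)])
v30: WRITE c=23  (c history now [(3, 23), (5, 2), (6, 14), (8, 3), (24, 19), (26, 16), (30, 23)])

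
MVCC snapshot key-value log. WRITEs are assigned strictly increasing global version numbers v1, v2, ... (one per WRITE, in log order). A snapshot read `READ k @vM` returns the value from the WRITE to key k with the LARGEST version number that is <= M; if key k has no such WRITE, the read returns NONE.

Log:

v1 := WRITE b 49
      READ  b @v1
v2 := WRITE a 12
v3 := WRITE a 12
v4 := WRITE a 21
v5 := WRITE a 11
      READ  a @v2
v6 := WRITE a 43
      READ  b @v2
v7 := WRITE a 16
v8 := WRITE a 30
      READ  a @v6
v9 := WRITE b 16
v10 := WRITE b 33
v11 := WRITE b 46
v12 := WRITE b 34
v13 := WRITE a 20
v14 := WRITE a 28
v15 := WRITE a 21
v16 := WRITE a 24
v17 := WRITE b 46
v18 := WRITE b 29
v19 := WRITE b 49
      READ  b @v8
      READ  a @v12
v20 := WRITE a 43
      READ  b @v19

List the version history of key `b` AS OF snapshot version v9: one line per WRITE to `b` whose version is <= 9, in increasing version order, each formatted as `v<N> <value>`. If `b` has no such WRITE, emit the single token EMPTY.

Scan writes for key=b with version <= 9:
  v1 WRITE b 49 -> keep
  v2 WRITE a 12 -> skip
  v3 WRITE a 12 -> skip
  v4 WRITE a 21 -> skip
  v5 WRITE a 11 -> skip
  v6 WRITE a 43 -> skip
  v7 WRITE a 16 -> skip
  v8 WRITE a 30 -> skip
  v9 WRITE b 16 -> keep
  v10 WRITE b 33 -> drop (> snap)
  v11 WRITE b 46 -> drop (> snap)
  v12 WRITE b 34 -> drop (> snap)
  v13 WRITE a 20 -> skip
  v14 WRITE a 28 -> skip
  v15 WRITE a 21 -> skip
  v16 WRITE a 24 -> skip
  v17 WRITE b 46 -> drop (> snap)
  v18 WRITE b 29 -> drop (> snap)
  v19 WRITE b 49 -> drop (> snap)
  v20 WRITE a 43 -> skip
Collected: [(1, 49), (9, 16)]

Answer: v1 49
v9 16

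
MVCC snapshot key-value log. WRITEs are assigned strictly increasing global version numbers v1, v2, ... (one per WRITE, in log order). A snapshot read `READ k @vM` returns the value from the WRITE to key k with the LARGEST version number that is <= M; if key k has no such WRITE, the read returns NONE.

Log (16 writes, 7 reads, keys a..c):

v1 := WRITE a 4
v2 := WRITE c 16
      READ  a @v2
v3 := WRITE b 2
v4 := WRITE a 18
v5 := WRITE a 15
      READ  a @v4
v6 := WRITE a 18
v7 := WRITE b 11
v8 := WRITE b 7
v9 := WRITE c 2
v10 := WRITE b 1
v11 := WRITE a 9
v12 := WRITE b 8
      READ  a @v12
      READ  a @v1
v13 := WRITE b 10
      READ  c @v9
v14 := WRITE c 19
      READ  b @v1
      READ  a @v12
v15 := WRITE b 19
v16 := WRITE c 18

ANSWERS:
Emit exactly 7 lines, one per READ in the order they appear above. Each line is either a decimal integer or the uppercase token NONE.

v1: WRITE a=4  (a history now [(1, 4)])
v2: WRITE c=16  (c history now [(2, 16)])
READ a @v2: history=[(1, 4)] -> pick v1 -> 4
v3: WRITE b=2  (b history now [(3, 2)])
v4: WRITE a=18  (a history now [(1, 4), (4, 18)])
v5: WRITE a=15  (a history now [(1, 4), (4, 18), (5, 15)])
READ a @v4: history=[(1, 4), (4, 18), (5, 15)] -> pick v4 -> 18
v6: WRITE a=18  (a history now [(1, 4), (4, 18), (5, 15), (6, 18)])
v7: WRITE b=11  (b history now [(3, 2), (7, 11)])
v8: WRITE b=7  (b history now [(3, 2), (7, 11), (8, 7)])
v9: WRITE c=2  (c history now [(2, 16), (9, 2)])
v10: WRITE b=1  (b history now [(3, 2), (7, 11), (8, 7), (10, 1)])
v11: WRITE a=9  (a history now [(1, 4), (4, 18), (5, 15), (6, 18), (11, 9)])
v12: WRITE b=8  (b history now [(3, 2), (7, 11), (8, 7), (10, 1), (12, 8)])
READ a @v12: history=[(1, 4), (4, 18), (5, 15), (6, 18), (11, 9)] -> pick v11 -> 9
READ a @v1: history=[(1, 4), (4, 18), (5, 15), (6, 18), (11, 9)] -> pick v1 -> 4
v13: WRITE b=10  (b history now [(3, 2), (7, 11), (8, 7), (10, 1), (12, 8), (13, 10)])
READ c @v9: history=[(2, 16), (9, 2)] -> pick v9 -> 2
v14: WRITE c=19  (c history now [(2, 16), (9, 2), (14, 19)])
READ b @v1: history=[(3, 2), (7, 11), (8, 7), (10, 1), (12, 8), (13, 10)] -> no version <= 1 -> NONE
READ a @v12: history=[(1, 4), (4, 18), (5, 15), (6, 18), (11, 9)] -> pick v11 -> 9
v15: WRITE b=19  (b history now [(3, 2), (7, 11), (8, 7), (10, 1), (12, 8), (13, 10), (15, 19)])
v16: WRITE c=18  (c history now [(2, 16), (9, 2), (14, 19), (16, 18)])

Answer: 4
18
9
4
2
NONE
9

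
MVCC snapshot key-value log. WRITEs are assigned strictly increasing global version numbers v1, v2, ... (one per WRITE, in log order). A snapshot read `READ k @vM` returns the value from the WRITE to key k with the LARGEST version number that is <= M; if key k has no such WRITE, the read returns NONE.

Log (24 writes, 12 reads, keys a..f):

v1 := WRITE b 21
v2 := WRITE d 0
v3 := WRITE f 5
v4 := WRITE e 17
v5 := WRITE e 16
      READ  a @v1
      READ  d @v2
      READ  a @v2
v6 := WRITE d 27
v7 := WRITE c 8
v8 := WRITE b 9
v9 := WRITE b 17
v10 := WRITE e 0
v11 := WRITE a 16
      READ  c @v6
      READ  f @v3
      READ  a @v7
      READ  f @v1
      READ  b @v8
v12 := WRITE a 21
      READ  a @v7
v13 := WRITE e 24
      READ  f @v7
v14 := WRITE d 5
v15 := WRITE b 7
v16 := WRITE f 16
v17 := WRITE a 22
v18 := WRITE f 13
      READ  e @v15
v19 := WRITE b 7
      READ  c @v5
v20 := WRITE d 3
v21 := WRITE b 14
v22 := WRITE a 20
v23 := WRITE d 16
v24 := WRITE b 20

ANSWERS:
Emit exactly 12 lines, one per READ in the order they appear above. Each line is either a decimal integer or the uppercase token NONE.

Answer: NONE
0
NONE
NONE
5
NONE
NONE
9
NONE
5
24
NONE

Derivation:
v1: WRITE b=21  (b history now [(1, 21)])
v2: WRITE d=0  (d history now [(2, 0)])
v3: WRITE f=5  (f history now [(3, 5)])
v4: WRITE e=17  (e history now [(4, 17)])
v5: WRITE e=16  (e history now [(4, 17), (5, 16)])
READ a @v1: history=[] -> no version <= 1 -> NONE
READ d @v2: history=[(2, 0)] -> pick v2 -> 0
READ a @v2: history=[] -> no version <= 2 -> NONE
v6: WRITE d=27  (d history now [(2, 0), (6, 27)])
v7: WRITE c=8  (c history now [(7, 8)])
v8: WRITE b=9  (b history now [(1, 21), (8, 9)])
v9: WRITE b=17  (b history now [(1, 21), (8, 9), (9, 17)])
v10: WRITE e=0  (e history now [(4, 17), (5, 16), (10, 0)])
v11: WRITE a=16  (a history now [(11, 16)])
READ c @v6: history=[(7, 8)] -> no version <= 6 -> NONE
READ f @v3: history=[(3, 5)] -> pick v3 -> 5
READ a @v7: history=[(11, 16)] -> no version <= 7 -> NONE
READ f @v1: history=[(3, 5)] -> no version <= 1 -> NONE
READ b @v8: history=[(1, 21), (8, 9), (9, 17)] -> pick v8 -> 9
v12: WRITE a=21  (a history now [(11, 16), (12, 21)])
READ a @v7: history=[(11, 16), (12, 21)] -> no version <= 7 -> NONE
v13: WRITE e=24  (e history now [(4, 17), (5, 16), (10, 0), (13, 24)])
READ f @v7: history=[(3, 5)] -> pick v3 -> 5
v14: WRITE d=5  (d history now [(2, 0), (6, 27), (14, 5)])
v15: WRITE b=7  (b history now [(1, 21), (8, 9), (9, 17), (15, 7)])
v16: WRITE f=16  (f history now [(3, 5), (16, 16)])
v17: WRITE a=22  (a history now [(11, 16), (12, 21), (17, 22)])
v18: WRITE f=13  (f history now [(3, 5), (16, 16), (18, 13)])
READ e @v15: history=[(4, 17), (5, 16), (10, 0), (13, 24)] -> pick v13 -> 24
v19: WRITE b=7  (b history now [(1, 21), (8, 9), (9, 17), (15, 7), (19, 7)])
READ c @v5: history=[(7, 8)] -> no version <= 5 -> NONE
v20: WRITE d=3  (d history now [(2, 0), (6, 27), (14, 5), (20, 3)])
v21: WRITE b=14  (b history now [(1, 21), (8, 9), (9, 17), (15, 7), (19, 7), (21, 14)])
v22: WRITE a=20  (a history now [(11, 16), (12, 21), (17, 22), (22, 20)])
v23: WRITE d=16  (d history now [(2, 0), (6, 27), (14, 5), (20, 3), (23, 16)])
v24: WRITE b=20  (b history now [(1, 21), (8, 9), (9, 17), (15, 7), (19, 7), (21, 14), (24, 20)])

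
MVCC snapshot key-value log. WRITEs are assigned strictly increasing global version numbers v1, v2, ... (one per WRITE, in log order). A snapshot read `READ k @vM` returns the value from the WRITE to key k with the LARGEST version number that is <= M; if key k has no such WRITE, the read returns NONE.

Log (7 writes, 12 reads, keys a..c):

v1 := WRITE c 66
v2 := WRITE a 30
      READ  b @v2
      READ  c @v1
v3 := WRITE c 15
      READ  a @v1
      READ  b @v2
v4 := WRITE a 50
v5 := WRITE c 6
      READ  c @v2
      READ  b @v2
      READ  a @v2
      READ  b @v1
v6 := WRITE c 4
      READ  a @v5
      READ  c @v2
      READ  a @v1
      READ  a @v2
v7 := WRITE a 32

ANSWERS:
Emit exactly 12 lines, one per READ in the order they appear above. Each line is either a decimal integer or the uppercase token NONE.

v1: WRITE c=66  (c history now [(1, 66)])
v2: WRITE a=30  (a history now [(2, 30)])
READ b @v2: history=[] -> no version <= 2 -> NONE
READ c @v1: history=[(1, 66)] -> pick v1 -> 66
v3: WRITE c=15  (c history now [(1, 66), (3, 15)])
READ a @v1: history=[(2, 30)] -> no version <= 1 -> NONE
READ b @v2: history=[] -> no version <= 2 -> NONE
v4: WRITE a=50  (a history now [(2, 30), (4, 50)])
v5: WRITE c=6  (c history now [(1, 66), (3, 15), (5, 6)])
READ c @v2: history=[(1, 66), (3, 15), (5, 6)] -> pick v1 -> 66
READ b @v2: history=[] -> no version <= 2 -> NONE
READ a @v2: history=[(2, 30), (4, 50)] -> pick v2 -> 30
READ b @v1: history=[] -> no version <= 1 -> NONE
v6: WRITE c=4  (c history now [(1, 66), (3, 15), (5, 6), (6, 4)])
READ a @v5: history=[(2, 30), (4, 50)] -> pick v4 -> 50
READ c @v2: history=[(1, 66), (3, 15), (5, 6), (6, 4)] -> pick v1 -> 66
READ a @v1: history=[(2, 30), (4, 50)] -> no version <= 1 -> NONE
READ a @v2: history=[(2, 30), (4, 50)] -> pick v2 -> 30
v7: WRITE a=32  (a history now [(2, 30), (4, 50), (7, 32)])

Answer: NONE
66
NONE
NONE
66
NONE
30
NONE
50
66
NONE
30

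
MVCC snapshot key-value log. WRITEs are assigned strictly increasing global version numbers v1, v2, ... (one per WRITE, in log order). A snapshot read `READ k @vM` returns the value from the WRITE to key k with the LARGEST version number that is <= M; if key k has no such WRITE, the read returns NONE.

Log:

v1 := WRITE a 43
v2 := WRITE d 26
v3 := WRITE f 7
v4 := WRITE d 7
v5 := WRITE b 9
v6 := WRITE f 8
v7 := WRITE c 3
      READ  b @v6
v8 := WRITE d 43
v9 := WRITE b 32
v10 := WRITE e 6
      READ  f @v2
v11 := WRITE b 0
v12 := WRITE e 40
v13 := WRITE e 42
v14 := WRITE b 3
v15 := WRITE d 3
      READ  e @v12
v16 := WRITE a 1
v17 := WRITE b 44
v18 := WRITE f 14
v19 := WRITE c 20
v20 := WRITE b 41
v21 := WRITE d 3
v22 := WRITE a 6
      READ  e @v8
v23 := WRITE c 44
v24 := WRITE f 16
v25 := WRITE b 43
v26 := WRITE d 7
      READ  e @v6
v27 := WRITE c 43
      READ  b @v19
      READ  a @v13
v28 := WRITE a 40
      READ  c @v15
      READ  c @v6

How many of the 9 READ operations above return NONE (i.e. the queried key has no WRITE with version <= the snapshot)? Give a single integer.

Answer: 4

Derivation:
v1: WRITE a=43  (a history now [(1, 43)])
v2: WRITE d=26  (d history now [(2, 26)])
v3: WRITE f=7  (f history now [(3, 7)])
v4: WRITE d=7  (d history now [(2, 26), (4, 7)])
v5: WRITE b=9  (b history now [(5, 9)])
v6: WRITE f=8  (f history now [(3, 7), (6, 8)])
v7: WRITE c=3  (c history now [(7, 3)])
READ b @v6: history=[(5, 9)] -> pick v5 -> 9
v8: WRITE d=43  (d history now [(2, 26), (4, 7), (8, 43)])
v9: WRITE b=32  (b history now [(5, 9), (9, 32)])
v10: WRITE e=6  (e history now [(10, 6)])
READ f @v2: history=[(3, 7), (6, 8)] -> no version <= 2 -> NONE
v11: WRITE b=0  (b history now [(5, 9), (9, 32), (11, 0)])
v12: WRITE e=40  (e history now [(10, 6), (12, 40)])
v13: WRITE e=42  (e history now [(10, 6), (12, 40), (13, 42)])
v14: WRITE b=3  (b history now [(5, 9), (9, 32), (11, 0), (14, 3)])
v15: WRITE d=3  (d history now [(2, 26), (4, 7), (8, 43), (15, 3)])
READ e @v12: history=[(10, 6), (12, 40), (13, 42)] -> pick v12 -> 40
v16: WRITE a=1  (a history now [(1, 43), (16, 1)])
v17: WRITE b=44  (b history now [(5, 9), (9, 32), (11, 0), (14, 3), (17, 44)])
v18: WRITE f=14  (f history now [(3, 7), (6, 8), (18, 14)])
v19: WRITE c=20  (c history now [(7, 3), (19, 20)])
v20: WRITE b=41  (b history now [(5, 9), (9, 32), (11, 0), (14, 3), (17, 44), (20, 41)])
v21: WRITE d=3  (d history now [(2, 26), (4, 7), (8, 43), (15, 3), (21, 3)])
v22: WRITE a=6  (a history now [(1, 43), (16, 1), (22, 6)])
READ e @v8: history=[(10, 6), (12, 40), (13, 42)] -> no version <= 8 -> NONE
v23: WRITE c=44  (c history now [(7, 3), (19, 20), (23, 44)])
v24: WRITE f=16  (f history now [(3, 7), (6, 8), (18, 14), (24, 16)])
v25: WRITE b=43  (b history now [(5, 9), (9, 32), (11, 0), (14, 3), (17, 44), (20, 41), (25, 43)])
v26: WRITE d=7  (d history now [(2, 26), (4, 7), (8, 43), (15, 3), (21, 3), (26, 7)])
READ e @v6: history=[(10, 6), (12, 40), (13, 42)] -> no version <= 6 -> NONE
v27: WRITE c=43  (c history now [(7, 3), (19, 20), (23, 44), (27, 43)])
READ b @v19: history=[(5, 9), (9, 32), (11, 0), (14, 3), (17, 44), (20, 41), (25, 43)] -> pick v17 -> 44
READ a @v13: history=[(1, 43), (16, 1), (22, 6)] -> pick v1 -> 43
v28: WRITE a=40  (a history now [(1, 43), (16, 1), (22, 6), (28, 40)])
READ c @v15: history=[(7, 3), (19, 20), (23, 44), (27, 43)] -> pick v7 -> 3
READ c @v6: history=[(7, 3), (19, 20), (23, 44), (27, 43)] -> no version <= 6 -> NONE
Read results in order: ['9', 'NONE', '40', 'NONE', 'NONE', '44', '43', '3', 'NONE']
NONE count = 4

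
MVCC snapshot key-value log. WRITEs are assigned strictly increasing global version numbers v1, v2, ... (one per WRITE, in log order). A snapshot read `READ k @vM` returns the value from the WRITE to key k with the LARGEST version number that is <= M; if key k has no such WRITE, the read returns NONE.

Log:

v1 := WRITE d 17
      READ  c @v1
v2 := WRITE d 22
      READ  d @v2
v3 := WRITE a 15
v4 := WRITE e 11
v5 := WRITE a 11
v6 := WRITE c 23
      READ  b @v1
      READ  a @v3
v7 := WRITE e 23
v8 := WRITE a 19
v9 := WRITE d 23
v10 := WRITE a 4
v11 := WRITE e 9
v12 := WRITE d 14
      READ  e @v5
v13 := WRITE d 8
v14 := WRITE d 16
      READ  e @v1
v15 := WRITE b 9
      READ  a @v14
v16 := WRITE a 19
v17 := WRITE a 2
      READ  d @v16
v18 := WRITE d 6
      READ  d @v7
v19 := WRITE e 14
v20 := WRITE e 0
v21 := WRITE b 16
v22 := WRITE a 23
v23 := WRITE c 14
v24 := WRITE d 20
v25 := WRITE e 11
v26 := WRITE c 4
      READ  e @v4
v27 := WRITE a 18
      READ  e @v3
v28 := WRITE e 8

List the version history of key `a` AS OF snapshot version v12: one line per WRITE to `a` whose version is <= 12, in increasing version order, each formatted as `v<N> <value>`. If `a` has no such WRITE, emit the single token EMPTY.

Scan writes for key=a with version <= 12:
  v1 WRITE d 17 -> skip
  v2 WRITE d 22 -> skip
  v3 WRITE a 15 -> keep
  v4 WRITE e 11 -> skip
  v5 WRITE a 11 -> keep
  v6 WRITE c 23 -> skip
  v7 WRITE e 23 -> skip
  v8 WRITE a 19 -> keep
  v9 WRITE d 23 -> skip
  v10 WRITE a 4 -> keep
  v11 WRITE e 9 -> skip
  v12 WRITE d 14 -> skip
  v13 WRITE d 8 -> skip
  v14 WRITE d 16 -> skip
  v15 WRITE b 9 -> skip
  v16 WRITE a 19 -> drop (> snap)
  v17 WRITE a 2 -> drop (> snap)
  v18 WRITE d 6 -> skip
  v19 WRITE e 14 -> skip
  v20 WRITE e 0 -> skip
  v21 WRITE b 16 -> skip
  v22 WRITE a 23 -> drop (> snap)
  v23 WRITE c 14 -> skip
  v24 WRITE d 20 -> skip
  v25 WRITE e 11 -> skip
  v26 WRITE c 4 -> skip
  v27 WRITE a 18 -> drop (> snap)
  v28 WRITE e 8 -> skip
Collected: [(3, 15), (5, 11), (8, 19), (10, 4)]

Answer: v3 15
v5 11
v8 19
v10 4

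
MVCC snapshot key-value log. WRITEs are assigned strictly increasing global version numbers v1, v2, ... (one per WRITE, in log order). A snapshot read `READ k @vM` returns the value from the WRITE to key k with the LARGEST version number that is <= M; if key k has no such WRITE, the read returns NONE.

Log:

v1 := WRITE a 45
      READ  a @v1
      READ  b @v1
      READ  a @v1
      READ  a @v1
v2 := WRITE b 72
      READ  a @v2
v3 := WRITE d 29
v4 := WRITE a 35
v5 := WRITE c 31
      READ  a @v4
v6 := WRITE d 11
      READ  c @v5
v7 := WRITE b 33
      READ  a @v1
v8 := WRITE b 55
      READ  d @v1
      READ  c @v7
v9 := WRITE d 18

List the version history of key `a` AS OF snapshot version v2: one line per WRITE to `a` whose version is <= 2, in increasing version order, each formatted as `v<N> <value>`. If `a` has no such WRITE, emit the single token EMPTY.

Answer: v1 45

Derivation:
Scan writes for key=a with version <= 2:
  v1 WRITE a 45 -> keep
  v2 WRITE b 72 -> skip
  v3 WRITE d 29 -> skip
  v4 WRITE a 35 -> drop (> snap)
  v5 WRITE c 31 -> skip
  v6 WRITE d 11 -> skip
  v7 WRITE b 33 -> skip
  v8 WRITE b 55 -> skip
  v9 WRITE d 18 -> skip
Collected: [(1, 45)]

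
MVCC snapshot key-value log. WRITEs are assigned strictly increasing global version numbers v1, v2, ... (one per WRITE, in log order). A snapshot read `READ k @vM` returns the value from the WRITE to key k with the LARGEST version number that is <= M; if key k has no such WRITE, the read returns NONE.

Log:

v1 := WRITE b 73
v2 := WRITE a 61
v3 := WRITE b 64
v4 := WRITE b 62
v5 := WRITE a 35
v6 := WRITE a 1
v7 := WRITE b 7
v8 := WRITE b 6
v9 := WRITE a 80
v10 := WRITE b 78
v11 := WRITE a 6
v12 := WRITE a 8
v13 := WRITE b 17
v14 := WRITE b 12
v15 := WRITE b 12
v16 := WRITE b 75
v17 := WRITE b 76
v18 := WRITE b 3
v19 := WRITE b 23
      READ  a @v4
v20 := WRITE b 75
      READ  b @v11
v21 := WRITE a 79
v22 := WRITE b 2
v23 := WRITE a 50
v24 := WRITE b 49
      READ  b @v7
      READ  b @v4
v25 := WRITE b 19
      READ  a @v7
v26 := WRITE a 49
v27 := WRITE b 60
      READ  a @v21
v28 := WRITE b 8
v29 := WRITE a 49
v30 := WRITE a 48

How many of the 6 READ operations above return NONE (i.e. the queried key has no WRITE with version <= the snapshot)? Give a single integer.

Answer: 0

Derivation:
v1: WRITE b=73  (b history now [(1, 73)])
v2: WRITE a=61  (a history now [(2, 61)])
v3: WRITE b=64  (b history now [(1, 73), (3, 64)])
v4: WRITE b=62  (b history now [(1, 73), (3, 64), (4, 62)])
v5: WRITE a=35  (a history now [(2, 61), (5, 35)])
v6: WRITE a=1  (a history now [(2, 61), (5, 35), (6, 1)])
v7: WRITE b=7  (b history now [(1, 73), (3, 64), (4, 62), (7, 7)])
v8: WRITE b=6  (b history now [(1, 73), (3, 64), (4, 62), (7, 7), (8, 6)])
v9: WRITE a=80  (a history now [(2, 61), (5, 35), (6, 1), (9, 80)])
v10: WRITE b=78  (b history now [(1, 73), (3, 64), (4, 62), (7, 7), (8, 6), (10, 78)])
v11: WRITE a=6  (a history now [(2, 61), (5, 35), (6, 1), (9, 80), (11, 6)])
v12: WRITE a=8  (a history now [(2, 61), (5, 35), (6, 1), (9, 80), (11, 6), (12, 8)])
v13: WRITE b=17  (b history now [(1, 73), (3, 64), (4, 62), (7, 7), (8, 6), (10, 78), (13, 17)])
v14: WRITE b=12  (b history now [(1, 73), (3, 64), (4, 62), (7, 7), (8, 6), (10, 78), (13, 17), (14, 12)])
v15: WRITE b=12  (b history now [(1, 73), (3, 64), (4, 62), (7, 7), (8, 6), (10, 78), (13, 17), (14, 12), (15, 12)])
v16: WRITE b=75  (b history now [(1, 73), (3, 64), (4, 62), (7, 7), (8, 6), (10, 78), (13, 17), (14, 12), (15, 12), (16, 75)])
v17: WRITE b=76  (b history now [(1, 73), (3, 64), (4, 62), (7, 7), (8, 6), (10, 78), (13, 17), (14, 12), (15, 12), (16, 75), (17, 76)])
v18: WRITE b=3  (b history now [(1, 73), (3, 64), (4, 62), (7, 7), (8, 6), (10, 78), (13, 17), (14, 12), (15, 12), (16, 75), (17, 76), (18, 3)])
v19: WRITE b=23  (b history now [(1, 73), (3, 64), (4, 62), (7, 7), (8, 6), (10, 78), (13, 17), (14, 12), (15, 12), (16, 75), (17, 76), (18, 3), (19, 23)])
READ a @v4: history=[(2, 61), (5, 35), (6, 1), (9, 80), (11, 6), (12, 8)] -> pick v2 -> 61
v20: WRITE b=75  (b history now [(1, 73), (3, 64), (4, 62), (7, 7), (8, 6), (10, 78), (13, 17), (14, 12), (15, 12), (16, 75), (17, 76), (18, 3), (19, 23), (20, 75)])
READ b @v11: history=[(1, 73), (3, 64), (4, 62), (7, 7), (8, 6), (10, 78), (13, 17), (14, 12), (15, 12), (16, 75), (17, 76), (18, 3), (19, 23), (20, 75)] -> pick v10 -> 78
v21: WRITE a=79  (a history now [(2, 61), (5, 35), (6, 1), (9, 80), (11, 6), (12, 8), (21, 79)])
v22: WRITE b=2  (b history now [(1, 73), (3, 64), (4, 62), (7, 7), (8, 6), (10, 78), (13, 17), (14, 12), (15, 12), (16, 75), (17, 76), (18, 3), (19, 23), (20, 75), (22, 2)])
v23: WRITE a=50  (a history now [(2, 61), (5, 35), (6, 1), (9, 80), (11, 6), (12, 8), (21, 79), (23, 50)])
v24: WRITE b=49  (b history now [(1, 73), (3, 64), (4, 62), (7, 7), (8, 6), (10, 78), (13, 17), (14, 12), (15, 12), (16, 75), (17, 76), (18, 3), (19, 23), (20, 75), (22, 2), (24, 49)])
READ b @v7: history=[(1, 73), (3, 64), (4, 62), (7, 7), (8, 6), (10, 78), (13, 17), (14, 12), (15, 12), (16, 75), (17, 76), (18, 3), (19, 23), (20, 75), (22, 2), (24, 49)] -> pick v7 -> 7
READ b @v4: history=[(1, 73), (3, 64), (4, 62), (7, 7), (8, 6), (10, 78), (13, 17), (14, 12), (15, 12), (16, 75), (17, 76), (18, 3), (19, 23), (20, 75), (22, 2), (24, 49)] -> pick v4 -> 62
v25: WRITE b=19  (b history now [(1, 73), (3, 64), (4, 62), (7, 7), (8, 6), (10, 78), (13, 17), (14, 12), (15, 12), (16, 75), (17, 76), (18, 3), (19, 23), (20, 75), (22, 2), (24, 49), (25, 19)])
READ a @v7: history=[(2, 61), (5, 35), (6, 1), (9, 80), (11, 6), (12, 8), (21, 79), (23, 50)] -> pick v6 -> 1
v26: WRITE a=49  (a history now [(2, 61), (5, 35), (6, 1), (9, 80), (11, 6), (12, 8), (21, 79), (23, 50), (26, 49)])
v27: WRITE b=60  (b history now [(1, 73), (3, 64), (4, 62), (7, 7), (8, 6), (10, 78), (13, 17), (14, 12), (15, 12), (16, 75), (17, 76), (18, 3), (19, 23), (20, 75), (22, 2), (24, 49), (25, 19), (27, 60)])
READ a @v21: history=[(2, 61), (5, 35), (6, 1), (9, 80), (11, 6), (12, 8), (21, 79), (23, 50), (26, 49)] -> pick v21 -> 79
v28: WRITE b=8  (b history now [(1, 73), (3, 64), (4, 62), (7, 7), (8, 6), (10, 78), (13, 17), (14, 12), (15, 12), (16, 75), (17, 76), (18, 3), (19, 23), (20, 75), (22, 2), (24, 49), (25, 19), (27, 60), (28, 8)])
v29: WRITE a=49  (a history now [(2, 61), (5, 35), (6, 1), (9, 80), (11, 6), (12, 8), (21, 79), (23, 50), (26, 49), (29, 49)])
v30: WRITE a=48  (a history now [(2, 61), (5, 35), (6, 1), (9, 80), (11, 6), (12, 8), (21, 79), (23, 50), (26, 49), (29, 49), (30, 48)])
Read results in order: ['61', '78', '7', '62', '1', '79']
NONE count = 0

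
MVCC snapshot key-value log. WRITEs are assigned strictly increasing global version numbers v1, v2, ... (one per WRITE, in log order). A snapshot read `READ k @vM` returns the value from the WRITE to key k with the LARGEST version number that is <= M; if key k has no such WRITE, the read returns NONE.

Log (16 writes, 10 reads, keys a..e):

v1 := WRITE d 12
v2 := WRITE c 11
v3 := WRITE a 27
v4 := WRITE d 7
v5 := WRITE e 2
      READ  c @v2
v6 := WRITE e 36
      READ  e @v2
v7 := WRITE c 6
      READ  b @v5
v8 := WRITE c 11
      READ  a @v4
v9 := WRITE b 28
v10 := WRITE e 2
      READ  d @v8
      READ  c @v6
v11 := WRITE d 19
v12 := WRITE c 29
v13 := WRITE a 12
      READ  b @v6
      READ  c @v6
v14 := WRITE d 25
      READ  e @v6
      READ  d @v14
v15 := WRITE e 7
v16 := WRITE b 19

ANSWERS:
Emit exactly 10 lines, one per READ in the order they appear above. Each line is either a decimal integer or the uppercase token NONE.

v1: WRITE d=12  (d history now [(1, 12)])
v2: WRITE c=11  (c history now [(2, 11)])
v3: WRITE a=27  (a history now [(3, 27)])
v4: WRITE d=7  (d history now [(1, 12), (4, 7)])
v5: WRITE e=2  (e history now [(5, 2)])
READ c @v2: history=[(2, 11)] -> pick v2 -> 11
v6: WRITE e=36  (e history now [(5, 2), (6, 36)])
READ e @v2: history=[(5, 2), (6, 36)] -> no version <= 2 -> NONE
v7: WRITE c=6  (c history now [(2, 11), (7, 6)])
READ b @v5: history=[] -> no version <= 5 -> NONE
v8: WRITE c=11  (c history now [(2, 11), (7, 6), (8, 11)])
READ a @v4: history=[(3, 27)] -> pick v3 -> 27
v9: WRITE b=28  (b history now [(9, 28)])
v10: WRITE e=2  (e history now [(5, 2), (6, 36), (10, 2)])
READ d @v8: history=[(1, 12), (4, 7)] -> pick v4 -> 7
READ c @v6: history=[(2, 11), (7, 6), (8, 11)] -> pick v2 -> 11
v11: WRITE d=19  (d history now [(1, 12), (4, 7), (11, 19)])
v12: WRITE c=29  (c history now [(2, 11), (7, 6), (8, 11), (12, 29)])
v13: WRITE a=12  (a history now [(3, 27), (13, 12)])
READ b @v6: history=[(9, 28)] -> no version <= 6 -> NONE
READ c @v6: history=[(2, 11), (7, 6), (8, 11), (12, 29)] -> pick v2 -> 11
v14: WRITE d=25  (d history now [(1, 12), (4, 7), (11, 19), (14, 25)])
READ e @v6: history=[(5, 2), (6, 36), (10, 2)] -> pick v6 -> 36
READ d @v14: history=[(1, 12), (4, 7), (11, 19), (14, 25)] -> pick v14 -> 25
v15: WRITE e=7  (e history now [(5, 2), (6, 36), (10, 2), (15, 7)])
v16: WRITE b=19  (b history now [(9, 28), (16, 19)])

Answer: 11
NONE
NONE
27
7
11
NONE
11
36
25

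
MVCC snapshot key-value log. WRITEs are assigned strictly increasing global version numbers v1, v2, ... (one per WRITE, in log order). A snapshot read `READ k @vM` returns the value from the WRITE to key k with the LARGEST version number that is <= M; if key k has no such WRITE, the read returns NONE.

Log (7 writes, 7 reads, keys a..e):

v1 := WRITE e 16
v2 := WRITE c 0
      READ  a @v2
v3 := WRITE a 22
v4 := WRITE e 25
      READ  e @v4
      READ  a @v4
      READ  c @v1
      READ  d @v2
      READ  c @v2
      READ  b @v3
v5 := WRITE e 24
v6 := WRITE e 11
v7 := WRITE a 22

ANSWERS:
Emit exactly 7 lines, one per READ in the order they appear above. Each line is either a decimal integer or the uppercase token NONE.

Answer: NONE
25
22
NONE
NONE
0
NONE

Derivation:
v1: WRITE e=16  (e history now [(1, 16)])
v2: WRITE c=0  (c history now [(2, 0)])
READ a @v2: history=[] -> no version <= 2 -> NONE
v3: WRITE a=22  (a history now [(3, 22)])
v4: WRITE e=25  (e history now [(1, 16), (4, 25)])
READ e @v4: history=[(1, 16), (4, 25)] -> pick v4 -> 25
READ a @v4: history=[(3, 22)] -> pick v3 -> 22
READ c @v1: history=[(2, 0)] -> no version <= 1 -> NONE
READ d @v2: history=[] -> no version <= 2 -> NONE
READ c @v2: history=[(2, 0)] -> pick v2 -> 0
READ b @v3: history=[] -> no version <= 3 -> NONE
v5: WRITE e=24  (e history now [(1, 16), (4, 25), (5, 24)])
v6: WRITE e=11  (e history now [(1, 16), (4, 25), (5, 24), (6, 11)])
v7: WRITE a=22  (a history now [(3, 22), (7, 22)])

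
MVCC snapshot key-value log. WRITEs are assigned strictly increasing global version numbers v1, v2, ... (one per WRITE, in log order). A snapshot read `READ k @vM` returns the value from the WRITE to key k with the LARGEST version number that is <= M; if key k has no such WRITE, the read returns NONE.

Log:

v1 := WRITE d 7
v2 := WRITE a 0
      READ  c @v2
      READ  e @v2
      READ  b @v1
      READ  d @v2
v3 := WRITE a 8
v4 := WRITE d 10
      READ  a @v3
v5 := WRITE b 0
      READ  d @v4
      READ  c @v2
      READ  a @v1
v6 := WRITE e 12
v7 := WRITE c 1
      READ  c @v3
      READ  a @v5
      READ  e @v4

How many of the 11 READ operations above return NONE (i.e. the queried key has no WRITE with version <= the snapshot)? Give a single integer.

v1: WRITE d=7  (d history now [(1, 7)])
v2: WRITE a=0  (a history now [(2, 0)])
READ c @v2: history=[] -> no version <= 2 -> NONE
READ e @v2: history=[] -> no version <= 2 -> NONE
READ b @v1: history=[] -> no version <= 1 -> NONE
READ d @v2: history=[(1, 7)] -> pick v1 -> 7
v3: WRITE a=8  (a history now [(2, 0), (3, 8)])
v4: WRITE d=10  (d history now [(1, 7), (4, 10)])
READ a @v3: history=[(2, 0), (3, 8)] -> pick v3 -> 8
v5: WRITE b=0  (b history now [(5, 0)])
READ d @v4: history=[(1, 7), (4, 10)] -> pick v4 -> 10
READ c @v2: history=[] -> no version <= 2 -> NONE
READ a @v1: history=[(2, 0), (3, 8)] -> no version <= 1 -> NONE
v6: WRITE e=12  (e history now [(6, 12)])
v7: WRITE c=1  (c history now [(7, 1)])
READ c @v3: history=[(7, 1)] -> no version <= 3 -> NONE
READ a @v5: history=[(2, 0), (3, 8)] -> pick v3 -> 8
READ e @v4: history=[(6, 12)] -> no version <= 4 -> NONE
Read results in order: ['NONE', 'NONE', 'NONE', '7', '8', '10', 'NONE', 'NONE', 'NONE', '8', 'NONE']
NONE count = 7

Answer: 7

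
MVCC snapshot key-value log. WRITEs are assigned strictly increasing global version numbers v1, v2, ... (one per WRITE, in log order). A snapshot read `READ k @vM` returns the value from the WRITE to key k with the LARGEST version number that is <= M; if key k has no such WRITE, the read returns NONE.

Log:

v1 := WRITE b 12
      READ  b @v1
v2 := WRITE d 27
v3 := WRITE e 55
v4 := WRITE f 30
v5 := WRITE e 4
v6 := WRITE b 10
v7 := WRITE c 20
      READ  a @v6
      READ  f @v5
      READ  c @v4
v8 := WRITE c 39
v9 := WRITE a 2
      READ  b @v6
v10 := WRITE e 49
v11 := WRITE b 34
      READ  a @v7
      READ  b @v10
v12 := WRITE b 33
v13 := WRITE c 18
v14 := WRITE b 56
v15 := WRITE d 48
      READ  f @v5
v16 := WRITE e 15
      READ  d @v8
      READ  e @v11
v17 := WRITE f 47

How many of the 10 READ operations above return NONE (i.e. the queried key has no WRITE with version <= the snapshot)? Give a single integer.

Answer: 3

Derivation:
v1: WRITE b=12  (b history now [(1, 12)])
READ b @v1: history=[(1, 12)] -> pick v1 -> 12
v2: WRITE d=27  (d history now [(2, 27)])
v3: WRITE e=55  (e history now [(3, 55)])
v4: WRITE f=30  (f history now [(4, 30)])
v5: WRITE e=4  (e history now [(3, 55), (5, 4)])
v6: WRITE b=10  (b history now [(1, 12), (6, 10)])
v7: WRITE c=20  (c history now [(7, 20)])
READ a @v6: history=[] -> no version <= 6 -> NONE
READ f @v5: history=[(4, 30)] -> pick v4 -> 30
READ c @v4: history=[(7, 20)] -> no version <= 4 -> NONE
v8: WRITE c=39  (c history now [(7, 20), (8, 39)])
v9: WRITE a=2  (a history now [(9, 2)])
READ b @v6: history=[(1, 12), (6, 10)] -> pick v6 -> 10
v10: WRITE e=49  (e history now [(3, 55), (5, 4), (10, 49)])
v11: WRITE b=34  (b history now [(1, 12), (6, 10), (11, 34)])
READ a @v7: history=[(9, 2)] -> no version <= 7 -> NONE
READ b @v10: history=[(1, 12), (6, 10), (11, 34)] -> pick v6 -> 10
v12: WRITE b=33  (b history now [(1, 12), (6, 10), (11, 34), (12, 33)])
v13: WRITE c=18  (c history now [(7, 20), (8, 39), (13, 18)])
v14: WRITE b=56  (b history now [(1, 12), (6, 10), (11, 34), (12, 33), (14, 56)])
v15: WRITE d=48  (d history now [(2, 27), (15, 48)])
READ f @v5: history=[(4, 30)] -> pick v4 -> 30
v16: WRITE e=15  (e history now [(3, 55), (5, 4), (10, 49), (16, 15)])
READ d @v8: history=[(2, 27), (15, 48)] -> pick v2 -> 27
READ e @v11: history=[(3, 55), (5, 4), (10, 49), (16, 15)] -> pick v10 -> 49
v17: WRITE f=47  (f history now [(4, 30), (17, 47)])
Read results in order: ['12', 'NONE', '30', 'NONE', '10', 'NONE', '10', '30', '27', '49']
NONE count = 3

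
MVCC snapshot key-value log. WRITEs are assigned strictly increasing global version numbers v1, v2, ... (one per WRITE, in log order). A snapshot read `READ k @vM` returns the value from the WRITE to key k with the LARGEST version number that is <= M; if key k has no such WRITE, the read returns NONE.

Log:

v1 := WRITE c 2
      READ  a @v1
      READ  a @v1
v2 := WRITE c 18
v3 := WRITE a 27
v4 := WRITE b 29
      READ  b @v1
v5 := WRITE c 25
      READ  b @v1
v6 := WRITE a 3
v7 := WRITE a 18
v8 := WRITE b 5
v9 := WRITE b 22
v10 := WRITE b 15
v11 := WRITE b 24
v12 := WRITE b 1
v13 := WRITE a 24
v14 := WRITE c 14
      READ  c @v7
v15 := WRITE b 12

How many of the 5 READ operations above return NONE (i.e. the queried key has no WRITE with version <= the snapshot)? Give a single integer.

Answer: 4

Derivation:
v1: WRITE c=2  (c history now [(1, 2)])
READ a @v1: history=[] -> no version <= 1 -> NONE
READ a @v1: history=[] -> no version <= 1 -> NONE
v2: WRITE c=18  (c history now [(1, 2), (2, 18)])
v3: WRITE a=27  (a history now [(3, 27)])
v4: WRITE b=29  (b history now [(4, 29)])
READ b @v1: history=[(4, 29)] -> no version <= 1 -> NONE
v5: WRITE c=25  (c history now [(1, 2), (2, 18), (5, 25)])
READ b @v1: history=[(4, 29)] -> no version <= 1 -> NONE
v6: WRITE a=3  (a history now [(3, 27), (6, 3)])
v7: WRITE a=18  (a history now [(3, 27), (6, 3), (7, 18)])
v8: WRITE b=5  (b history now [(4, 29), (8, 5)])
v9: WRITE b=22  (b history now [(4, 29), (8, 5), (9, 22)])
v10: WRITE b=15  (b history now [(4, 29), (8, 5), (9, 22), (10, 15)])
v11: WRITE b=24  (b history now [(4, 29), (8, 5), (9, 22), (10, 15), (11, 24)])
v12: WRITE b=1  (b history now [(4, 29), (8, 5), (9, 22), (10, 15), (11, 24), (12, 1)])
v13: WRITE a=24  (a history now [(3, 27), (6, 3), (7, 18), (13, 24)])
v14: WRITE c=14  (c history now [(1, 2), (2, 18), (5, 25), (14, 14)])
READ c @v7: history=[(1, 2), (2, 18), (5, 25), (14, 14)] -> pick v5 -> 25
v15: WRITE b=12  (b history now [(4, 29), (8, 5), (9, 22), (10, 15), (11, 24), (12, 1), (15, 12)])
Read results in order: ['NONE', 'NONE', 'NONE', 'NONE', '25']
NONE count = 4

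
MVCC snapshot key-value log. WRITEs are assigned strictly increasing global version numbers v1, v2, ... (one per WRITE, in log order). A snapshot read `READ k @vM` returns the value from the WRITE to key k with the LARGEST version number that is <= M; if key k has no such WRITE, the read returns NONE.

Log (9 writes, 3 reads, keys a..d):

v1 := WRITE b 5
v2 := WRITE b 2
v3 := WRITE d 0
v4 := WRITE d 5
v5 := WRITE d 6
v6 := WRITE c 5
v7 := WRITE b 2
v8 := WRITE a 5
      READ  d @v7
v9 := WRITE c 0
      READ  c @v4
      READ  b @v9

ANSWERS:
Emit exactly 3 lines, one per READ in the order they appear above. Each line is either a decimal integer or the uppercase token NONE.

Answer: 6
NONE
2

Derivation:
v1: WRITE b=5  (b history now [(1, 5)])
v2: WRITE b=2  (b history now [(1, 5), (2, 2)])
v3: WRITE d=0  (d history now [(3, 0)])
v4: WRITE d=5  (d history now [(3, 0), (4, 5)])
v5: WRITE d=6  (d history now [(3, 0), (4, 5), (5, 6)])
v6: WRITE c=5  (c history now [(6, 5)])
v7: WRITE b=2  (b history now [(1, 5), (2, 2), (7, 2)])
v8: WRITE a=5  (a history now [(8, 5)])
READ d @v7: history=[(3, 0), (4, 5), (5, 6)] -> pick v5 -> 6
v9: WRITE c=0  (c history now [(6, 5), (9, 0)])
READ c @v4: history=[(6, 5), (9, 0)] -> no version <= 4 -> NONE
READ b @v9: history=[(1, 5), (2, 2), (7, 2)] -> pick v7 -> 2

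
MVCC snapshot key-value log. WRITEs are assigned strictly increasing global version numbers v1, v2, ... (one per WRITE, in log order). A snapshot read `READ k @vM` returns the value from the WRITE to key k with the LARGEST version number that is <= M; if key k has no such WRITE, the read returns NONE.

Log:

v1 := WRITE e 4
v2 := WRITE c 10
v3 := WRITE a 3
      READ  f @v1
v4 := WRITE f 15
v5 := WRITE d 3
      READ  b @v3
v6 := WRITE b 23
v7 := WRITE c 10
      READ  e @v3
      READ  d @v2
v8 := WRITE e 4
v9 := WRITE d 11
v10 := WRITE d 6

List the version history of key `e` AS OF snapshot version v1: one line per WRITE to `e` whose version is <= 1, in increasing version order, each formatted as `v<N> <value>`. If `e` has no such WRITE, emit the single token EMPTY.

Scan writes for key=e with version <= 1:
  v1 WRITE e 4 -> keep
  v2 WRITE c 10 -> skip
  v3 WRITE a 3 -> skip
  v4 WRITE f 15 -> skip
  v5 WRITE d 3 -> skip
  v6 WRITE b 23 -> skip
  v7 WRITE c 10 -> skip
  v8 WRITE e 4 -> drop (> snap)
  v9 WRITE d 11 -> skip
  v10 WRITE d 6 -> skip
Collected: [(1, 4)]

Answer: v1 4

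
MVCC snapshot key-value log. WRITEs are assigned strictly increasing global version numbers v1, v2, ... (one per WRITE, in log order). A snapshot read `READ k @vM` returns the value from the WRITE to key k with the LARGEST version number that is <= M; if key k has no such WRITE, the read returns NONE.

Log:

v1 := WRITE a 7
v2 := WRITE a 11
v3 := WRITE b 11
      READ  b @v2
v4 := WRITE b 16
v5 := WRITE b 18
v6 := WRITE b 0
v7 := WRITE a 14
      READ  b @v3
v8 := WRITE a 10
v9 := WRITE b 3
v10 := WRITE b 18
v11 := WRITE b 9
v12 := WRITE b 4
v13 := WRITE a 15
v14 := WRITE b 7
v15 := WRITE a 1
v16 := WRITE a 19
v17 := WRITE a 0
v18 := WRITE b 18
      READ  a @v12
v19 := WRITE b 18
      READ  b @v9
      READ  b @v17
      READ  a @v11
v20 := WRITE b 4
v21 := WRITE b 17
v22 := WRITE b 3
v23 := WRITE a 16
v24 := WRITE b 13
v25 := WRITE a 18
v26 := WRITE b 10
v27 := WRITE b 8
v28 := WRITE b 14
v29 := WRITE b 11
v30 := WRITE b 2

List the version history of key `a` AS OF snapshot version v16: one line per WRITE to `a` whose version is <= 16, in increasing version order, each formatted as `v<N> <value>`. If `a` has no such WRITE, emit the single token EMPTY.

Answer: v1 7
v2 11
v7 14
v8 10
v13 15
v15 1
v16 19

Derivation:
Scan writes for key=a with version <= 16:
  v1 WRITE a 7 -> keep
  v2 WRITE a 11 -> keep
  v3 WRITE b 11 -> skip
  v4 WRITE b 16 -> skip
  v5 WRITE b 18 -> skip
  v6 WRITE b 0 -> skip
  v7 WRITE a 14 -> keep
  v8 WRITE a 10 -> keep
  v9 WRITE b 3 -> skip
  v10 WRITE b 18 -> skip
  v11 WRITE b 9 -> skip
  v12 WRITE b 4 -> skip
  v13 WRITE a 15 -> keep
  v14 WRITE b 7 -> skip
  v15 WRITE a 1 -> keep
  v16 WRITE a 19 -> keep
  v17 WRITE a 0 -> drop (> snap)
  v18 WRITE b 18 -> skip
  v19 WRITE b 18 -> skip
  v20 WRITE b 4 -> skip
  v21 WRITE b 17 -> skip
  v22 WRITE b 3 -> skip
  v23 WRITE a 16 -> drop (> snap)
  v24 WRITE b 13 -> skip
  v25 WRITE a 18 -> drop (> snap)
  v26 WRITE b 10 -> skip
  v27 WRITE b 8 -> skip
  v28 WRITE b 14 -> skip
  v29 WRITE b 11 -> skip
  v30 WRITE b 2 -> skip
Collected: [(1, 7), (2, 11), (7, 14), (8, 10), (13, 15), (15, 1), (16, 19)]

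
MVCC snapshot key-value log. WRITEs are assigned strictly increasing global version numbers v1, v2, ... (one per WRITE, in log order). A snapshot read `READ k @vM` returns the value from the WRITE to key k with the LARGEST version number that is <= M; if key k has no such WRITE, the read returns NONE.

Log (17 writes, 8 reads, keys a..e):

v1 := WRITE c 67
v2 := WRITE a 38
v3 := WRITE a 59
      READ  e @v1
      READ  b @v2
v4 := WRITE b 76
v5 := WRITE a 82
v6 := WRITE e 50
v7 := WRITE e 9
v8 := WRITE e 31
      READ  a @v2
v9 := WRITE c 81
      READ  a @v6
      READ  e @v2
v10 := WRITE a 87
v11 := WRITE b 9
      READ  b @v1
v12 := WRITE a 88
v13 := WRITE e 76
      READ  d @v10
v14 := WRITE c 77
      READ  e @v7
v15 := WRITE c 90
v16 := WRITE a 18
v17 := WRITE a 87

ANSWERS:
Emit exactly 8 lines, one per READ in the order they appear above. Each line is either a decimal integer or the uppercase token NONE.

v1: WRITE c=67  (c history now [(1, 67)])
v2: WRITE a=38  (a history now [(2, 38)])
v3: WRITE a=59  (a history now [(2, 38), (3, 59)])
READ e @v1: history=[] -> no version <= 1 -> NONE
READ b @v2: history=[] -> no version <= 2 -> NONE
v4: WRITE b=76  (b history now [(4, 76)])
v5: WRITE a=82  (a history now [(2, 38), (3, 59), (5, 82)])
v6: WRITE e=50  (e history now [(6, 50)])
v7: WRITE e=9  (e history now [(6, 50), (7, 9)])
v8: WRITE e=31  (e history now [(6, 50), (7, 9), (8, 31)])
READ a @v2: history=[(2, 38), (3, 59), (5, 82)] -> pick v2 -> 38
v9: WRITE c=81  (c history now [(1, 67), (9, 81)])
READ a @v6: history=[(2, 38), (3, 59), (5, 82)] -> pick v5 -> 82
READ e @v2: history=[(6, 50), (7, 9), (8, 31)] -> no version <= 2 -> NONE
v10: WRITE a=87  (a history now [(2, 38), (3, 59), (5, 82), (10, 87)])
v11: WRITE b=9  (b history now [(4, 76), (11, 9)])
READ b @v1: history=[(4, 76), (11, 9)] -> no version <= 1 -> NONE
v12: WRITE a=88  (a history now [(2, 38), (3, 59), (5, 82), (10, 87), (12, 88)])
v13: WRITE e=76  (e history now [(6, 50), (7, 9), (8, 31), (13, 76)])
READ d @v10: history=[] -> no version <= 10 -> NONE
v14: WRITE c=77  (c history now [(1, 67), (9, 81), (14, 77)])
READ e @v7: history=[(6, 50), (7, 9), (8, 31), (13, 76)] -> pick v7 -> 9
v15: WRITE c=90  (c history now [(1, 67), (9, 81), (14, 77), (15, 90)])
v16: WRITE a=18  (a history now [(2, 38), (3, 59), (5, 82), (10, 87), (12, 88), (16, 18)])
v17: WRITE a=87  (a history now [(2, 38), (3, 59), (5, 82), (10, 87), (12, 88), (16, 18), (17, 87)])

Answer: NONE
NONE
38
82
NONE
NONE
NONE
9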